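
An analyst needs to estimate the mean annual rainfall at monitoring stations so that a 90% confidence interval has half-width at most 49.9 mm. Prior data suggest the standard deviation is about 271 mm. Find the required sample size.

For a mean, the margin of error is E = z·σ/√n, so n = (zσ/E)².
At 90% confidence, z = 1.645.
n = (1.645 × 271 / 49.9)² = 79.81
Round up: n = 80.

80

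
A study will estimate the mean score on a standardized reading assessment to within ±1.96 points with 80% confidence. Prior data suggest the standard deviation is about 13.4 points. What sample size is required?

77

For a mean, the margin of error is E = z·σ/√n, so n = (zσ/E)².
At 80% confidence, z = 1.282.
n = (1.282 × 13.4 / 1.96)² = 76.82
Round up: n = 77.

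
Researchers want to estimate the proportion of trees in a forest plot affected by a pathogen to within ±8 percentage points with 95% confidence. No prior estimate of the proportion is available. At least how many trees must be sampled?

For a proportion with margin E = 0.08 at 95% confidence, z = 1.960.
With no prior estimate, use p = 0.5, which maximizes p(1−p) at 0.25.
n = 0.25 × (z/E)² = 0.25 × (1.960/0.08)² = 150.06
Round up: n = 151.

151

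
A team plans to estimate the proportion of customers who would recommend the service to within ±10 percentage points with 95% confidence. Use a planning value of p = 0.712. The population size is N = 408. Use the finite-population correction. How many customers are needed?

For a proportion with margin E = 0.1 at 95% confidence, z = 1.960.
n = p̂(1−p̂)(z/E)² = 0.712 × 0.288 × (1.960/0.1)² = 78.77 — call this n₀.
Finite-population correction with N = 408: n = n₀ / (1 + (n₀−1)/N) = 78.77 / 1.191 = 66.14
Round up: n = 67.

67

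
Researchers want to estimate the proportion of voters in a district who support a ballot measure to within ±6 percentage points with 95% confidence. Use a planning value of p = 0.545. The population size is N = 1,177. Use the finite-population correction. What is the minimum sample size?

217

For a proportion with margin E = 0.06 at 95% confidence, z = 1.960.
n = p̂(1−p̂)(z/E)² = 0.545 × 0.455 × (1.960/0.06)² = 264.62 — call this n₀.
Finite-population correction with N = 1,177: n = n₀ / (1 + (n₀−1)/N) = 264.62 / 1.224 = 216.19
Round up: n = 217.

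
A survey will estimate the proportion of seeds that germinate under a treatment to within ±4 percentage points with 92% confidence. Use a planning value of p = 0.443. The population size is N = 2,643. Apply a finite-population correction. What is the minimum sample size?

For a proportion with margin E = 0.04 at 92% confidence, z = 1.751.
n = p̂(1−p̂)(z/E)² = 0.443 × 0.557 × (1.751/0.04)² = 472.84 — call this n₀.
Finite-population correction with N = 2,643: n = n₀ / (1 + (n₀−1)/N) = 472.84 / 1.179 = 401.05
Round up: n = 402.

n = 402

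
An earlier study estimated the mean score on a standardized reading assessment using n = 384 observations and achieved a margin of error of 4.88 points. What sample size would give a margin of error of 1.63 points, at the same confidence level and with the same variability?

3442

Margin of error scales as 1/√n, so n₂ = n₁·(E₁/E₂)².
n₂ = 384 × (4.88/1.63)² = 384 × 8.963 = 3441.79
Round up: n₂ = 3442.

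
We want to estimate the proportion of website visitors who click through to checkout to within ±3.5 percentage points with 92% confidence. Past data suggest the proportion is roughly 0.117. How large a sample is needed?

259

For a proportion with margin E = 0.035 at 92% confidence, z = 1.751.
n = p̂(1−p̂)(z/E)² = 0.117 × 0.883 × (1.751/0.035)² = 258.57
Round up: n = 259.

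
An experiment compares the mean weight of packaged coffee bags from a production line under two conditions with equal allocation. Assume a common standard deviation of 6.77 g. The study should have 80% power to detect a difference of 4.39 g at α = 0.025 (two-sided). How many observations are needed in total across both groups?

92 total

For two equal groups, n per group = 2·((z_{α/2} + z_β)·σ/δ)².
z_{α/2} = 2.241; z_β = 0.842 (power 80%).
n = 2 × (3.083 × 6.77 / 4.39)² = 2 × 22.60 = 45.20
Round up: n = 46 per group.
Total across both groups: 2 × 46 = 92.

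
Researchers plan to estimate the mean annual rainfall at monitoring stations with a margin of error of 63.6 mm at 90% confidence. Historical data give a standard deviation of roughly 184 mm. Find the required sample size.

For a mean, the margin of error is E = z·σ/√n, so n = (zσ/E)².
At 90% confidence, z = 1.645.
n = (1.645 × 184 / 63.6)² = 22.65
Round up: n = 23.

23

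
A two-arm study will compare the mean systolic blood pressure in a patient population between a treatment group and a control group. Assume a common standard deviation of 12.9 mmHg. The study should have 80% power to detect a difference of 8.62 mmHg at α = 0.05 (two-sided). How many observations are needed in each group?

36 per group

For two equal groups, n per group = 2·((z_{α/2} + z_β)·σ/δ)².
z_{α/2} = 1.960; z_β = 0.842 (power 80%).
n = 2 × (2.802 × 12.9 / 8.62)² = 2 × 17.58 = 35.16
Round up: n = 36 per group.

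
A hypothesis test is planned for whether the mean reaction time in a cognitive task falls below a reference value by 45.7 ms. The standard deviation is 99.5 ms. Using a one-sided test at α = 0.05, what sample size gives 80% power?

30

For a one-sample z-test, n = ((z_α + z_β)·σ/δ)².
z_α = 1.645 (one-sided α = 0.05); z_β = 0.842 (power 80% → β = 0.2).
n = (2.487 × 99.5 / 45.7)² = 29.32
Round up: n = 30.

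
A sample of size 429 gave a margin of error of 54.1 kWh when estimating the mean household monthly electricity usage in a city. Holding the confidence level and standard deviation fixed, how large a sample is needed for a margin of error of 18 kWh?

3876

Margin of error scales as 1/√n, so n₂ = n₁·(E₁/E₂)².
n₂ = 429 × (54.1/18)² = 429 × 9.033 = 3875.16
Round up: n₂ = 3876.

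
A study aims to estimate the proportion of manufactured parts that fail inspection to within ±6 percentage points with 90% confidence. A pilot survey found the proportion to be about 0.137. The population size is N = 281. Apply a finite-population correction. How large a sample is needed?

For a proportion with margin E = 0.06 at 90% confidence, z = 1.645.
n = p̂(1−p̂)(z/E)² = 0.137 × 0.863 × (1.645/0.06)² = 88.87 — call this n₀.
Finite-population correction with N = 281: n = n₀ / (1 + (n₀−1)/N) = 88.87 / 1.313 = 67.68
Round up: n = 68.

68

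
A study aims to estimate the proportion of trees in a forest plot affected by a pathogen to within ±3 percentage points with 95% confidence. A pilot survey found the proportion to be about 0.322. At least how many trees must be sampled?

932

For a proportion with margin E = 0.03 at 95% confidence, z = 1.960.
n = p̂(1−p̂)(z/E)² = 0.322 × 0.678 × (1.960/0.03)² = 931.87
Round up: n = 932.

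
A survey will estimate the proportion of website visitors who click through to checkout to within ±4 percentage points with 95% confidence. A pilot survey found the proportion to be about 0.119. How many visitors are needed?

252

For a proportion with margin E = 0.04 at 95% confidence, z = 1.960.
n = p̂(1−p̂)(z/E)² = 0.119 × 0.881 × (1.960/0.04)² = 251.72
Round up: n = 252.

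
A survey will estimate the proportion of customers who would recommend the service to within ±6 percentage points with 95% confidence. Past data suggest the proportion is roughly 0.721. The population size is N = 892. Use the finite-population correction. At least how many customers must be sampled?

174

For a proportion with margin E = 0.06 at 95% confidence, z = 1.960.
n = p̂(1−p̂)(z/E)² = 0.721 × 0.279 × (1.960/0.06)² = 214.66 — call this n₀.
Finite-population correction with N = 892: n = n₀ / (1 + (n₀−1)/N) = 214.66 / 1.24 = 173.11
Round up: n = 174.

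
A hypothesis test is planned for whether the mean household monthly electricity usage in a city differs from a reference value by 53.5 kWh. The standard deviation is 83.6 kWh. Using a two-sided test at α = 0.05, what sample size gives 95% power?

For a one-sample z-test, n = ((z_{α/2} + z_β)·σ/δ)².
z_{α/2} = 1.960 (two-sided α = 0.05); z_β = 1.645 (power 95% → β = 0.05).
n = (3.605 × 83.6 / 53.5)² = 31.73
Round up: n = 32.

32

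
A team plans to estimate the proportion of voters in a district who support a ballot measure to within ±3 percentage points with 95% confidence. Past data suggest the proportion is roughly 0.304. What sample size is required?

For a proportion with margin E = 0.03 at 95% confidence, z = 1.960.
n = p̂(1−p̂)(z/E)² = 0.304 × 0.696 × (1.960/0.03)² = 903.13
Round up: n = 904.

n = 904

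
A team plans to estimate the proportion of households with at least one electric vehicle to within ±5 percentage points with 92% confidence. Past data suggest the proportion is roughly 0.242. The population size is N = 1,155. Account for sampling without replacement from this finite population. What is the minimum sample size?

For a proportion with margin E = 0.05 at 92% confidence, z = 1.751.
n = p̂(1−p̂)(z/E)² = 0.242 × 0.758 × (1.751/0.05)² = 224.97 — call this n₀.
Finite-population correction with N = 1,155: n = n₀ / (1 + (n₀−1)/N) = 224.97 / 1.194 = 188.42
Round up: n = 189.

n = 189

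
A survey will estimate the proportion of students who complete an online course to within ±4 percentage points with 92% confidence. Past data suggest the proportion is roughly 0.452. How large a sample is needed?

For a proportion with margin E = 0.04 at 92% confidence, z = 1.751.
n = p̂(1−p̂)(z/E)² = 0.452 × 0.548 × (1.751/0.04)² = 474.65
Round up: n = 475.

475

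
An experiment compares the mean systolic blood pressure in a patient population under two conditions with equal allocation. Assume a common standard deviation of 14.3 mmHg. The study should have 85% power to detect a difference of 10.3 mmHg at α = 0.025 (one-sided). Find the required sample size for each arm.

For two equal groups, n per group = 2·((z_α + z_β)·σ/δ)².
z_α = 1.960; z_β = 1.036 (power 85%).
n = 2 × (2.996 × 14.3 / 10.3)² = 2 × 17.30 = 34.60
Round up: n = 35 per group.

35 per group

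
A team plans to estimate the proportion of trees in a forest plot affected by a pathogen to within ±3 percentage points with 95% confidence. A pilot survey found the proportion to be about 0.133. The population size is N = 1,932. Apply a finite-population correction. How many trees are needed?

393

For a proportion with margin E = 0.03 at 95% confidence, z = 1.960.
n = p̂(1−p̂)(z/E)² = 0.133 × 0.867 × (1.960/0.03)² = 492.20 — call this n₀.
Finite-population correction with N = 1,932: n = n₀ / (1 + (n₀−1)/N) = 492.20 / 1.254 = 392.50
Round up: n = 393.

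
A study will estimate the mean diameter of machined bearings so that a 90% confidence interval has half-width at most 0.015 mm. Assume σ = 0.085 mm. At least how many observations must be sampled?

87

For a mean, the margin of error is E = z·σ/√n, so n = (zσ/E)².
At 90% confidence, z = 1.645.
n = (1.645 × 0.085 / 0.015)² = 86.89
Round up: n = 87.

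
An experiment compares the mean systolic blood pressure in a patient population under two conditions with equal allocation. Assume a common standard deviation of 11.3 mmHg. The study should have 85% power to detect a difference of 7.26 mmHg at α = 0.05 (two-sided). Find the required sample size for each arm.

44 per group

For two equal groups, n per group = 2·((z_{α/2} + z_β)·σ/δ)².
z_{α/2} = 1.960; z_β = 1.036 (power 85%).
n = 2 × (2.996 × 11.3 / 7.26)² = 2 × 21.75 = 43.50
Round up: n = 44 per group.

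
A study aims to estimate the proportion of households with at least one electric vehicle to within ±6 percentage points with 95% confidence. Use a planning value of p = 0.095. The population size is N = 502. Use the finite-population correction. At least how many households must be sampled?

For a proportion with margin E = 0.06 at 95% confidence, z = 1.960.
n = p̂(1−p̂)(z/E)² = 0.095 × 0.905 × (1.960/0.06)² = 91.74 — call this n₀.
Finite-population correction with N = 502: n = n₀ / (1 + (n₀−1)/N) = 91.74 / 1.181 = 77.68
Round up: n = 78.

n = 78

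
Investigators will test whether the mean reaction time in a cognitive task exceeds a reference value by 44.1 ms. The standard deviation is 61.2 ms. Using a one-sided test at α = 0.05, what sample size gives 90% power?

For a one-sample z-test, n = ((z_α + z_β)·σ/δ)².
z_α = 1.645 (one-sided α = 0.05); z_β = 1.282 (power 90% → β = 0.1).
n = (2.927 × 61.2 / 44.1)² = 16.50
Round up: n = 17.

n = 17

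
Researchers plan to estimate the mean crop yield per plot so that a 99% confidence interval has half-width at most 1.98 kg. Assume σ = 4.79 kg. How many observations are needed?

n = 39

For a mean, the margin of error is E = z·σ/√n, so n = (zσ/E)².
At 99% confidence, z = 2.576.
n = (2.576 × 4.79 / 1.98)² = 38.84
Round up: n = 39.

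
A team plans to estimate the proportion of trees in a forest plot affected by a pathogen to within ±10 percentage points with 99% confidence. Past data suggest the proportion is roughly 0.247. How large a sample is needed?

For a proportion with margin E = 0.1 at 99% confidence, z = 2.576.
n = p̂(1−p̂)(z/E)² = 0.247 × 0.753 × (2.576/0.1)² = 123.42
Round up: n = 124.

124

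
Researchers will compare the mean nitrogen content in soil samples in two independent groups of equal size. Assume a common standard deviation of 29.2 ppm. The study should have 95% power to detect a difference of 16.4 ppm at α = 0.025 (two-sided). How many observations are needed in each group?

For two equal groups, n per group = 2·((z_{α/2} + z_β)·σ/δ)².
z_{α/2} = 2.241; z_β = 1.645 (power 95%).
n = 2 × (3.886 × 29.2 / 16.4)² = 2 × 47.87 = 95.74
Round up: n = 96 per group.

96 per group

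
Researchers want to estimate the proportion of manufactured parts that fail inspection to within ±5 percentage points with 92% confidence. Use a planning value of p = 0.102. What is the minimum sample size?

For a proportion with margin E = 0.05 at 92% confidence, z = 1.751.
n = p̂(1−p̂)(z/E)² = 0.102 × 0.898 × (1.751/0.05)² = 112.33
Round up: n = 113.

113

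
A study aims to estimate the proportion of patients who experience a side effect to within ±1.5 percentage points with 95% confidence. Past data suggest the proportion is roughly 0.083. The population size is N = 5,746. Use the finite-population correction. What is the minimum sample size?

1060

For a proportion with margin E = 0.015 at 95% confidence, z = 1.960.
n = p̂(1−p̂)(z/E)² = 0.083 × 0.917 × (1.960/0.015)² = 1299.50 — call this n₀.
Finite-population correction with N = 5,746: n = n₀ / (1 + (n₀−1)/N) = 1299.50 / 1.226 = 1059.95
Round up: n = 1060.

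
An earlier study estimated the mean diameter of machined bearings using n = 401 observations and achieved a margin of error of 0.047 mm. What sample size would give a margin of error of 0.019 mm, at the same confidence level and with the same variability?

Margin of error scales as 1/√n, so n₂ = n₁·(E₁/E₂)².
n₂ = 401 × (0.047/0.019)² = 401 × 6.119 = 2453.72
Round up: n₂ = 2454.

n = 2454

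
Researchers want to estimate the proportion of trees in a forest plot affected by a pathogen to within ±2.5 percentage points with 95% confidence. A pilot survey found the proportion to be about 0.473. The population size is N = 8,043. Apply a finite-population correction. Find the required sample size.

n = 1288

For a proportion with margin E = 0.025 at 95% confidence, z = 1.960.
n = p̂(1−p̂)(z/E)² = 0.473 × 0.527 × (1.960/0.025)² = 1532.16 — call this n₀.
Finite-population correction with N = 8,043: n = n₀ / (1 + (n₀−1)/N) = 1532.16 / 1.19 = 1287.53
Round up: n = 1288.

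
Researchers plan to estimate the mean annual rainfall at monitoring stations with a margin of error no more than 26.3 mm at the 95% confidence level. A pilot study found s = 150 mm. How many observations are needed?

125

For a mean, the margin of error is E = z·σ/√n, so n = (zσ/E)².
At 95% confidence, z = 1.960.
n = (1.960 × 150 / 26.3)² = 124.96
Round up: n = 125.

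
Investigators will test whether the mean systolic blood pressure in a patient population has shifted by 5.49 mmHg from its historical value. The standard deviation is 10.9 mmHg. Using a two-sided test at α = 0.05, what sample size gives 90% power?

For a one-sample z-test, n = ((z_{α/2} + z_β)·σ/δ)².
z_{α/2} = 1.960 (two-sided α = 0.05); z_β = 1.282 (power 90% → β = 0.1).
n = (3.242 × 10.9 / 5.49)² = 41.43
Round up: n = 42.

42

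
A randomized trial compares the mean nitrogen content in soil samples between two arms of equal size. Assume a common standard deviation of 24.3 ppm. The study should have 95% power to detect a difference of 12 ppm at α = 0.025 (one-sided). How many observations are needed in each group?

For two equal groups, n per group = 2·((z_α + z_β)·σ/δ)².
z_α = 1.960; z_β = 1.645 (power 95%).
n = 2 × (3.605 × 24.3 / 12)² = 2 × 53.29 = 106.58
Round up: n = 107 per group.

107 per group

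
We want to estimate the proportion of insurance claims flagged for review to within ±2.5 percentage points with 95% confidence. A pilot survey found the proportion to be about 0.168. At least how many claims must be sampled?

For a proportion with margin E = 0.025 at 95% confidence, z = 1.960.
n = p̂(1−p̂)(z/E)² = 0.168 × 0.832 × (1.960/0.025)² = 859.14
Round up: n = 860.

860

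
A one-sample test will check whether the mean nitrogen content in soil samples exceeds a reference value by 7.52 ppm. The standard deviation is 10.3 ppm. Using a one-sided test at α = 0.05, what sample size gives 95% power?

For a one-sample z-test, n = ((z_α + z_β)·σ/δ)².
z_α = 1.645 (one-sided α = 0.05); z_β = 1.645 (power 95% → β = 0.05).
n = (3.290 × 10.3 / 7.52)² = 20.31
Round up: n = 21.

21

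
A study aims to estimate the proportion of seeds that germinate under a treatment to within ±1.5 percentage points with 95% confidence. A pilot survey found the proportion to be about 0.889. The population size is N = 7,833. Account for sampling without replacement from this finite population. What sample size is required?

n = 1387

For a proportion with margin E = 0.015 at 95% confidence, z = 1.960.
n = p̂(1−p̂)(z/E)² = 0.889 × 0.111 × (1.960/0.015)² = 1684.82 — call this n₀.
Finite-population correction with N = 7,833: n = n₀ / (1 + (n₀−1)/N) = 1684.82 / 1.215 = 1386.68
Round up: n = 1387.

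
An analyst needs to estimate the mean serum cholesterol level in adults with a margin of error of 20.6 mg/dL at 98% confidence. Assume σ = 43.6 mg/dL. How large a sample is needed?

25

For a mean, the margin of error is E = z·σ/√n, so n = (zσ/E)².
At 98% confidence, z = 2.326.
n = (2.326 × 43.6 / 20.6)² = 24.24
Round up: n = 25.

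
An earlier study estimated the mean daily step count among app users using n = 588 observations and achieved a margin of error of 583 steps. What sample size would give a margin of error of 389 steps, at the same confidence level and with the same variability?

Margin of error scales as 1/√n, so n₂ = n₁·(E₁/E₂)².
n₂ = 588 × (583/389)² = 588 × 2.246 = 1320.65
Round up: n₂ = 1321.

1321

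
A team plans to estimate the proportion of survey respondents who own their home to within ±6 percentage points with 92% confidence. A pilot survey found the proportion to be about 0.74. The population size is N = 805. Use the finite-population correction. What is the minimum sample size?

For a proportion with margin E = 0.06 at 92% confidence, z = 1.751.
n = p̂(1−p̂)(z/E)² = 0.74 × 0.26 × (1.751/0.06)² = 163.86 — call this n₀.
Finite-population correction with N = 805: n = n₀ / (1 + (n₀−1)/N) = 163.86 / 1.202 = 136.32
Round up: n = 137.

137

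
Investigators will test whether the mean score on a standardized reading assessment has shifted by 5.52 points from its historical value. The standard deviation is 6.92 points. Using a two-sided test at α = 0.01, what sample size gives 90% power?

24

For a one-sample z-test, n = ((z_{α/2} + z_β)·σ/δ)².
z_{α/2} = 2.576 (two-sided α = 0.01); z_β = 1.282 (power 90% → β = 0.1).
n = (3.858 × 6.92 / 5.52)² = 23.39
Round up: n = 24.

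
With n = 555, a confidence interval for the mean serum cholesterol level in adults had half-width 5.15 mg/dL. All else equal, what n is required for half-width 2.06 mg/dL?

n = 3469

Margin of error scales as 1/√n, so n₂ = n₁·(E₁/E₂)².
n₂ = 555 × (5.15/2.06)² = 555 × 6.25 = 3468.75
Round up: n₂ = 3469.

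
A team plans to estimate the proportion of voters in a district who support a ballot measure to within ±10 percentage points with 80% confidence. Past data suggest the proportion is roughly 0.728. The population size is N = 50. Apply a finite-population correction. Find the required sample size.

20

For a proportion with margin E = 0.1 at 80% confidence, z = 1.282.
n = p̂(1−p̂)(z/E)² = 0.728 × 0.272 × (1.282/0.1)² = 32.54 — call this n₀.
Finite-population correction with N = 50: n = n₀ / (1 + (n₀−1)/N) = 32.54 / 1.631 = 19.95
Round up: n = 20.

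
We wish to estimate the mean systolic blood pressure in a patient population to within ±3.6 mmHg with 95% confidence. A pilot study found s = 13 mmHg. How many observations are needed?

51

For a mean, the margin of error is E = z·σ/√n, so n = (zσ/E)².
At 95% confidence, z = 1.960.
n = (1.960 × 13 / 3.6)² = 50.09
Round up: n = 51.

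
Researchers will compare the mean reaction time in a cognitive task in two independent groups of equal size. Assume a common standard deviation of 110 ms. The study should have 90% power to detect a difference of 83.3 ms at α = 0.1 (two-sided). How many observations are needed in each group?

For two equal groups, n per group = 2·((z_{α/2} + z_β)·σ/δ)².
z_{α/2} = 1.645; z_β = 1.282 (power 90%).
n = 2 × (2.927 × 110 / 83.3)² = 2 × 14.94 = 29.88
Round up: n = 30 per group.

30 per group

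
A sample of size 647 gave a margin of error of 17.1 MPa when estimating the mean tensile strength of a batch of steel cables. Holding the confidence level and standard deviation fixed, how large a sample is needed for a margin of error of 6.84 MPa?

4044

Margin of error scales as 1/√n, so n₂ = n₁·(E₁/E₂)².
n₂ = 647 × (17.1/6.84)² = 647 × 6.25 = 4043.75
Round up: n₂ = 4044.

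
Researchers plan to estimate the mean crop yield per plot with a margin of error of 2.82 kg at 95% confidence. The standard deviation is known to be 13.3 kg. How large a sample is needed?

86

For a mean, the margin of error is E = z·σ/√n, so n = (zσ/E)².
At 95% confidence, z = 1.960.
n = (1.960 × 13.3 / 2.82)² = 85.45
Round up: n = 86.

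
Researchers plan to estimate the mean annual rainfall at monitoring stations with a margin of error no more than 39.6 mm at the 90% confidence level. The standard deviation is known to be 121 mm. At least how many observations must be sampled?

For a mean, the margin of error is E = z·σ/√n, so n = (zσ/E)².
At 90% confidence, z = 1.645.
n = (1.645 × 121 / 39.6)² = 25.26
Round up: n = 26.

26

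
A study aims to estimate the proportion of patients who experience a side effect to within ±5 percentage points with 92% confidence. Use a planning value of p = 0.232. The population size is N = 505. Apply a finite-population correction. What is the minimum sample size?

n = 153

For a proportion with margin E = 0.05 at 92% confidence, z = 1.751.
n = p̂(1−p̂)(z/E)² = 0.232 × 0.768 × (1.751/0.05)² = 218.52 — call this n₀.
Finite-population correction with N = 505: n = n₀ / (1 + (n₀−1)/N) = 218.52 / 1.431 = 152.70
Round up: n = 153.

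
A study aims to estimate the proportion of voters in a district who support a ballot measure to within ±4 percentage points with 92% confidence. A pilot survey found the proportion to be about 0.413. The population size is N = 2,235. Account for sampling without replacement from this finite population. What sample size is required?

For a proportion with margin E = 0.04 at 92% confidence, z = 1.751.
n = p̂(1−p̂)(z/E)² = 0.413 × 0.587 × (1.751/0.04)² = 464.56 — call this n₀.
Finite-population correction with N = 2,235: n = n₀ / (1 + (n₀−1)/N) = 464.56 / 1.207 = 384.89
Round up: n = 385.

385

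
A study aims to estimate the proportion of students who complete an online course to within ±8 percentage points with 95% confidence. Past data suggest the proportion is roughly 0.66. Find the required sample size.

n = 135

For a proportion with margin E = 0.08 at 95% confidence, z = 1.960.
n = p̂(1−p̂)(z/E)² = 0.66 × 0.34 × (1.960/0.08)² = 134.70
Round up: n = 135.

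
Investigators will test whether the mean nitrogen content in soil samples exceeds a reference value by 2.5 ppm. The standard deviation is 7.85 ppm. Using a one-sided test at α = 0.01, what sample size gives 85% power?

112

For a one-sample z-test, n = ((z_α + z_β)·σ/δ)².
z_α = 2.326 (one-sided α = 0.01); z_β = 1.036 (power 85% → β = 0.15).
n = (3.362 × 7.85 / 2.5)² = 111.44
Round up: n = 112.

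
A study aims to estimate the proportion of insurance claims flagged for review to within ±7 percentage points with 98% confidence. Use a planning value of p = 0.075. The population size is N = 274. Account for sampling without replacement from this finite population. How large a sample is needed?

61

For a proportion with margin E = 0.07 at 98% confidence, z = 2.326.
n = p̂(1−p̂)(z/E)² = 0.075 × 0.925 × (2.326/0.07)² = 76.60 — call this n₀.
Finite-population correction with N = 274: n = n₀ / (1 + (n₀−1)/N) = 76.60 / 1.276 = 60.03
Round up: n = 61.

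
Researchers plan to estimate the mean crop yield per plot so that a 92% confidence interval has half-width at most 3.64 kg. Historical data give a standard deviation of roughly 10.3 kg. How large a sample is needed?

25

For a mean, the margin of error is E = z·σ/√n, so n = (zσ/E)².
At 92% confidence, z = 1.751.
n = (1.751 × 10.3 / 3.64)² = 24.55
Round up: n = 25.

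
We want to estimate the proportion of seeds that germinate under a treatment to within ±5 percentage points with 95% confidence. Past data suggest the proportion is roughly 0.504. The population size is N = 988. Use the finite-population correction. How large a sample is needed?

277

For a proportion with margin E = 0.05 at 95% confidence, z = 1.960.
n = p̂(1−p̂)(z/E)² = 0.504 × 0.496 × (1.960/0.05)² = 384.14 — call this n₀.
Finite-population correction with N = 988: n = n₀ / (1 + (n₀−1)/N) = 384.14 / 1.388 = 276.76
Round up: n = 277.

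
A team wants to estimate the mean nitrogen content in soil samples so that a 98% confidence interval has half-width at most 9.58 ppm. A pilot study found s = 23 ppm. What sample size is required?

32

For a mean, the margin of error is E = z·σ/√n, so n = (zσ/E)².
At 98% confidence, z = 2.326.
n = (2.326 × 23 / 9.58)² = 31.18
Round up: n = 32.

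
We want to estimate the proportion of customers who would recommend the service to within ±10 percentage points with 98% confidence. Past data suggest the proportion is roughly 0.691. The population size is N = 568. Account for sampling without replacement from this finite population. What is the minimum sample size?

97

For a proportion with margin E = 0.1 at 98% confidence, z = 2.326.
n = p̂(1−p̂)(z/E)² = 0.691 × 0.309 × (2.326/0.1)² = 115.52 — call this n₀.
Finite-population correction with N = 568: n = n₀ / (1 + (n₀−1)/N) = 115.52 / 1.202 = 96.11
Round up: n = 97.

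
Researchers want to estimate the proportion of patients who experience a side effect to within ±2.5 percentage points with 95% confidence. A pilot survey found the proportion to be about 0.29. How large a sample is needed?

1266

For a proportion with margin E = 0.025 at 95% confidence, z = 1.960.
n = p̂(1−p̂)(z/E)² = 0.29 × 0.71 × (1.960/0.025)² = 1265.58
Round up: n = 1266.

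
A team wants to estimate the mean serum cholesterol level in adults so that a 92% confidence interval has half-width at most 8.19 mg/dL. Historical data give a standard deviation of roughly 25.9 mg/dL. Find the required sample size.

31

For a mean, the margin of error is E = z·σ/√n, so n = (zσ/E)².
At 92% confidence, z = 1.751.
n = (1.751 × 25.9 / 8.19)² = 30.66
Round up: n = 31.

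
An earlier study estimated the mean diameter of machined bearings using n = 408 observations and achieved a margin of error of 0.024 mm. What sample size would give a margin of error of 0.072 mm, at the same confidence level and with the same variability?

n = 46

Margin of error scales as 1/√n, so n₂ = n₁·(E₁/E₂)².
n₂ = 408 × (0.024/0.072)² = 408 × 0.1111 = 45.33
Round up: n₂ = 46.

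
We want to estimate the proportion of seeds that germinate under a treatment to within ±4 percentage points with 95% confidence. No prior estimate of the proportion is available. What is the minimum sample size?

601

For a proportion with margin E = 0.04 at 95% confidence, z = 1.960.
With no prior estimate, use p = 0.5, which maximizes p(1−p) at 0.25.
n = 0.25 × (z/E)² = 0.25 × (1.960/0.04)² = 600.25
Round up: n = 601.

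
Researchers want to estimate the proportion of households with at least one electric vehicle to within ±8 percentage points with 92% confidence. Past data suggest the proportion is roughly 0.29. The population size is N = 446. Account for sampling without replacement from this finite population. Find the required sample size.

81

For a proportion with margin E = 0.08 at 92% confidence, z = 1.751.
n = p̂(1−p̂)(z/E)² = 0.29 × 0.71 × (1.751/0.08)² = 98.64 — call this n₀.
Finite-population correction with N = 446: n = n₀ / (1 + (n₀−1)/N) = 98.64 / 1.219 = 80.92
Round up: n = 81.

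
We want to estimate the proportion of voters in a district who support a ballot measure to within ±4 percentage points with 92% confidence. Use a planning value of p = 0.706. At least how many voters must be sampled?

n = 398

For a proportion with margin E = 0.04 at 92% confidence, z = 1.751.
n = p̂(1−p̂)(z/E)² = 0.706 × 0.294 × (1.751/0.04)² = 397.74
Round up: n = 398.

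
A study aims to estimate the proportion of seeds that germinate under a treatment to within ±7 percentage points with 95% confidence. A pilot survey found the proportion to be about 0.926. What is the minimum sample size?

54

For a proportion with margin E = 0.07 at 95% confidence, z = 1.960.
n = p̂(1−p̂)(z/E)² = 0.926 × 0.074 × (1.960/0.07)² = 53.72
Round up: n = 54.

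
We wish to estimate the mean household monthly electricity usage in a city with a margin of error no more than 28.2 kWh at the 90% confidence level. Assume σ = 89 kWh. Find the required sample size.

For a mean, the margin of error is E = z·σ/√n, so n = (zσ/E)².
At 90% confidence, z = 1.645.
n = (1.645 × 89 / 28.2)² = 26.95
Round up: n = 27.

n = 27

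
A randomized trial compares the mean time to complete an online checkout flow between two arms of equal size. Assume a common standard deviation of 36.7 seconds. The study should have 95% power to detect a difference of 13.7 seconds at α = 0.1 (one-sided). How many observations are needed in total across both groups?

For two equal groups, n per group = 2·((z_α + z_β)·σ/δ)².
z_α = 1.282; z_β = 1.645 (power 95%).
n = 2 × (2.927 × 36.7 / 13.7)² = 2 × 61.48 = 122.96
Round up: n = 123 per group.
Total across both groups: 2 × 123 = 246.

246 total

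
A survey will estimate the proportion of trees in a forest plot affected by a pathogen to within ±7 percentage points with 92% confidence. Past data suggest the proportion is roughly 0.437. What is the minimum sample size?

n = 154

For a proportion with margin E = 0.07 at 92% confidence, z = 1.751.
n = p̂(1−p̂)(z/E)² = 0.437 × 0.563 × (1.751/0.07)² = 153.95
Round up: n = 154.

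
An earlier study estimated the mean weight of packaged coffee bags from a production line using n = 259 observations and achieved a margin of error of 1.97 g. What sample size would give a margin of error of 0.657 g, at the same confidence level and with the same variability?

Margin of error scales as 1/√n, so n₂ = n₁·(E₁/E₂)².
n₂ = 259 × (1.97/0.657)² = 259 × 8.991 = 2328.67
Round up: n₂ = 2329.

n = 2329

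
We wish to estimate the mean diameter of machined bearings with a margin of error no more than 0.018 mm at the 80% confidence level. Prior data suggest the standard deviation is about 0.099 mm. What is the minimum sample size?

For a mean, the margin of error is E = z·σ/√n, so n = (zσ/E)².
At 80% confidence, z = 1.282.
n = (1.282 × 0.099 / 0.018)² = 49.72
Round up: n = 50.

50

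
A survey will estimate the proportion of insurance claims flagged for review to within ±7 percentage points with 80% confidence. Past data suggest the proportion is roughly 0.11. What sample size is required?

33

For a proportion with margin E = 0.07 at 80% confidence, z = 1.282.
n = p̂(1−p̂)(z/E)² = 0.11 × 0.89 × (1.282/0.07)² = 32.84
Round up: n = 33.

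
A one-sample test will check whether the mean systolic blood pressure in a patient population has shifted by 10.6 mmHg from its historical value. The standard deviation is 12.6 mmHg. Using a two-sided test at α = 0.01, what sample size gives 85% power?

For a one-sample z-test, n = ((z_{α/2} + z_β)·σ/δ)².
z_{α/2} = 2.576 (two-sided α = 0.01); z_β = 1.036 (power 85% → β = 0.15).
n = (3.612 × 12.6 / 10.6)² = 18.43
Round up: n = 19.

19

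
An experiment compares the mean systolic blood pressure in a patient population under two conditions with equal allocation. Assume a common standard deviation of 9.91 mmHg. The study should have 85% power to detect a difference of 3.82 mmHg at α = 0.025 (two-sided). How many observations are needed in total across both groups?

290 total

For two equal groups, n per group = 2·((z_{α/2} + z_β)·σ/δ)².
z_{α/2} = 2.241; z_β = 1.036 (power 85%).
n = 2 × (3.277 × 9.91 / 3.82)² = 2 × 72.27 = 144.54
Round up: n = 145 per group.
Total across both groups: 2 × 145 = 290.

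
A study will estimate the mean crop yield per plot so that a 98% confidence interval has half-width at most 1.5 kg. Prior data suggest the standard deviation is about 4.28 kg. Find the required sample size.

For a mean, the margin of error is E = z·σ/√n, so n = (zσ/E)².
At 98% confidence, z = 2.326.
n = (2.326 × 4.28 / 1.5)² = 44.05
Round up: n = 45.

45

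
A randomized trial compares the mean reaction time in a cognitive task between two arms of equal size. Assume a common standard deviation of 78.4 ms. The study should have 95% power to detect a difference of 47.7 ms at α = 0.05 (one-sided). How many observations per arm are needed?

For two equal groups, n per group = 2·((z_α + z_β)·σ/δ)².
z_α = 1.645; z_β = 1.645 (power 95%).
n = 2 × (3.290 × 78.4 / 47.7)² = 2 × 29.24 = 58.48
Round up: n = 59 per group.

59 per group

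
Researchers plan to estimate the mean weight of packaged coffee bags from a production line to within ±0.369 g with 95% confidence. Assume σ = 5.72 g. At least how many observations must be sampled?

n = 924

For a mean, the margin of error is E = z·σ/√n, so n = (zσ/E)².
At 95% confidence, z = 1.960.
n = (1.960 × 5.72 / 0.369)² = 923.11
Round up: n = 924.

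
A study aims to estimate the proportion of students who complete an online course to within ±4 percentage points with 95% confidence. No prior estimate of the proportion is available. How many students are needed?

n = 601

For a proportion with margin E = 0.04 at 95% confidence, z = 1.960.
With no prior estimate, use p = 0.5, which maximizes p(1−p) at 0.25.
n = 0.25 × (z/E)² = 0.25 × (1.960/0.04)² = 600.25
Round up: n = 601.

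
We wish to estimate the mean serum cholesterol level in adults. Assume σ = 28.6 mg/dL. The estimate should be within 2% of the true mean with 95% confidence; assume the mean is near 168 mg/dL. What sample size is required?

279

For a mean, the margin of error is E = z·σ/√n, so n = (zσ/E)².
At 95% confidence, z = 1.960.
E = 2% of 168 = 3.36 mg/dL.
n = (1.960 × 28.6 / 3.36)² = 278.33
Round up: n = 279.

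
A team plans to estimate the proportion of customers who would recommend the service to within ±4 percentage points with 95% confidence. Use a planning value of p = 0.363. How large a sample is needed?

For a proportion with margin E = 0.04 at 95% confidence, z = 1.960.
n = p̂(1−p̂)(z/E)² = 0.363 × 0.637 × (1.960/0.04)² = 555.19
Round up: n = 556.

556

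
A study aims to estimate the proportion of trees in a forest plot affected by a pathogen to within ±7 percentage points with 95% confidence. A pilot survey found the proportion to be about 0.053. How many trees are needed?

n = 40

For a proportion with margin E = 0.07 at 95% confidence, z = 1.960.
n = p̂(1−p̂)(z/E)² = 0.053 × 0.947 × (1.960/0.07)² = 39.35
Round up: n = 40.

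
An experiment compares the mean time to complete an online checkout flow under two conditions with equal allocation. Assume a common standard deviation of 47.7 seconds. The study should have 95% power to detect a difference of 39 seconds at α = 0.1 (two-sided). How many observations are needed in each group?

33 per group

For two equal groups, n per group = 2·((z_{α/2} + z_β)·σ/δ)².
z_{α/2} = 1.645; z_β = 1.645 (power 95%).
n = 2 × (3.290 × 47.7 / 39)² = 2 × 16.19 = 32.38
Round up: n = 33 per group.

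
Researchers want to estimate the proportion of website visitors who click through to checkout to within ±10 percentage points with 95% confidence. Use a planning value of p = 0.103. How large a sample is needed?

36

For a proportion with margin E = 0.1 at 95% confidence, z = 1.960.
n = p̂(1−p̂)(z/E)² = 0.103 × 0.897 × (1.960/0.1)² = 35.49
Round up: n = 36.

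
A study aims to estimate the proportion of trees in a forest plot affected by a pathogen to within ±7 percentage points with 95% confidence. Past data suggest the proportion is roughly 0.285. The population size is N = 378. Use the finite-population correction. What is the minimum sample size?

For a proportion with margin E = 0.07 at 95% confidence, z = 1.960.
n = p̂(1−p̂)(z/E)² = 0.285 × 0.715 × (1.960/0.07)² = 159.76 — call this n₀.
Finite-population correction with N = 378: n = n₀ / (1 + (n₀−1)/N) = 159.76 / 1.42 = 112.51
Round up: n = 113.

113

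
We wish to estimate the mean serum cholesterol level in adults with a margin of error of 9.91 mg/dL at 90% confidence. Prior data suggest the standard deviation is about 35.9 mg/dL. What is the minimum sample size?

For a mean, the margin of error is E = z·σ/√n, so n = (zσ/E)².
At 90% confidence, z = 1.645.
n = (1.645 × 35.9 / 9.91)² = 35.51
Round up: n = 36.

36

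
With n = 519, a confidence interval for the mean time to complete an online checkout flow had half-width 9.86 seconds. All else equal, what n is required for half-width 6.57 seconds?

Margin of error scales as 1/√n, so n₂ = n₁·(E₁/E₂)².
n₂ = 519 × (9.86/6.57)² = 519 × 2.252 = 1168.79
Round up: n₂ = 1169.

1169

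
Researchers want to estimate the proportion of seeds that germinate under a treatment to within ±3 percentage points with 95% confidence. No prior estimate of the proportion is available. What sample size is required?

n = 1068

For a proportion with margin E = 0.03 at 95% confidence, z = 1.960.
With no prior estimate, use p = 0.5, which maximizes p(1−p) at 0.25.
n = 0.25 × (z/E)² = 0.25 × (1.960/0.03)² = 1067.11
Round up: n = 1068.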